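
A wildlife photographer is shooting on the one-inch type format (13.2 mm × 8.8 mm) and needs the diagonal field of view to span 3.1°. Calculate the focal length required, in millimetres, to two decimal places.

293.14 mm

Sensor diagonal = √(13.2² + 8.8²) = √251.6800 ≈ 15.8644 mm.
From α = 2·arctan(d/2f) we get f = d / (2·tan(α/2)).
With d = 15.8644 mm and α/2 = 1.55°, tan(α/2) ≈ 0.02706, so f ≈ 15.8644 / 0.05412 ≈ 293.1429 mm.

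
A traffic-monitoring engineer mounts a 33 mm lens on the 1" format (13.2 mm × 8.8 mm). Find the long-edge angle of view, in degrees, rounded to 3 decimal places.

Angle of view α = 2·arctan(w/2f) with w = 13.2 mm and f = 33 mm.
w/2f = 0.20000; arctan(0.20000) ≈ 11.3099°, so α ≈ 22.6199°.

22.620°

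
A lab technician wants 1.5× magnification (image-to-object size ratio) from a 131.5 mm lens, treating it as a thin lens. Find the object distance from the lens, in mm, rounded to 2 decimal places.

219.17 mm

With m = dᵢ/dₒ and 1/f = 1/dₒ + 1/dᵢ, substituting dᵢ = m·dₒ gives 1/f = (1 + 1/m)/dₒ, hence dₒ = f·(1 + 1/m).
dₒ = 131.5 × (1 + 1/1.5) = 131.5 × 1.66667 ≈ 219.167 mm.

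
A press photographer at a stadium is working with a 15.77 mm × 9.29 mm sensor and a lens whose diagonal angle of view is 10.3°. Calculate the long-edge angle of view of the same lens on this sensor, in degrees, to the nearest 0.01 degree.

Sensor diagonal = √(15.77² + 9.29²) = √334.9970 ≈ 18.3029 mm.
From the diagonal AOV: f = 18.3029 / (2·tan(5.15°)) = 18.3029 / 0.18025 ≈ 101.5393 mm.
Long-edge AOV = 2·arctan(15.77 / (2 × 101.5393)) = 2·arctan(0.07765) ≈ 8.8807°.

8.88°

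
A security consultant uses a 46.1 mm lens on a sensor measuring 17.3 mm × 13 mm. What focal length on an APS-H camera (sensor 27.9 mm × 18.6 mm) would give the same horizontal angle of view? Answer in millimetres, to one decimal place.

74.3 mm

Equal angle of view means equal width/f ratio, so f₂ = f₁ · (width₂/width₁) = 46.1 × 27.9/17.3.
f₂ = 46.1 × 1.61272 ≈ 74.346 mm.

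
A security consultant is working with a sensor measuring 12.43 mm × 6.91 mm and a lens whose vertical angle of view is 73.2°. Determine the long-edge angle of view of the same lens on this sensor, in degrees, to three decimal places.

From the vertical AOV: f = 6.91 / (2·tan(36.6°)) = 6.91 / 1.48533 ≈ 4.6522 mm.
Long-edge AOV = 2·arctan(12.43 / (2 × 4.6522)) = 2·arctan(1.33594) ≈ 106.3675°.

106.368°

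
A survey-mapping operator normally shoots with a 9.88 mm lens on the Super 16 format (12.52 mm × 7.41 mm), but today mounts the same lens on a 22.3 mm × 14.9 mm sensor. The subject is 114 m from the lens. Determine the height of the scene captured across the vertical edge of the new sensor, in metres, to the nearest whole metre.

The focal length stays 9.88 mm; the relevant sensor dimension is now h = 14.9 mm. Object distance dₒ = 114 m = 114000 mm.
Thin-lens field height W = h·(dₒ − f)/f = 14.9 × (114000 − 9.88)/9.88 ≈ 171908.177 mm = 171.908 m.

172 m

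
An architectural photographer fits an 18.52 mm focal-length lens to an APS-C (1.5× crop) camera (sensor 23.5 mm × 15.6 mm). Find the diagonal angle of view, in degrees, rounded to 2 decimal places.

Sensor diagonal = √(23.5² + 15.6²) = √795.6100 ≈ 28.2066 mm.
Angle of view α = 2·arctan(d/2f) with d = 28.2066 mm and f = 18.52 mm.
d/2f = 0.76152; arctan(0.76152) ≈ 37.2899°, so α ≈ 74.5797°.

74.58°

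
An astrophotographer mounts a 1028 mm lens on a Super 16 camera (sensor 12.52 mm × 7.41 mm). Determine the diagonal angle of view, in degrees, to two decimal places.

0.81°

Sensor diagonal = √(12.52² + 7.41²) = √211.6585 ≈ 14.5485 mm.
Angle of view α = 2·arctan(d/2f) with d = 14.5485 mm and f = 1028 mm.
d/2f = 0.00708; arctan(0.00708) ≈ 0.4054°, so α ≈ 0.8108°.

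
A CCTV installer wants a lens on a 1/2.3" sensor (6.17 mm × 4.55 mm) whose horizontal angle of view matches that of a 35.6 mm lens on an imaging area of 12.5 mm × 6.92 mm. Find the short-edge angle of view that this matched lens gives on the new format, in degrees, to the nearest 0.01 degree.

Equal horizontal AOV ⇒ f₂ = f₁ · 6.17/12.5 = 35.6 × 0.49360 ≈ 17.5722 mm.
Short-edge AOV on the new format = 2·arctan(4.55 / (2 × 17.5722)) = 2·arctan(0.12947) ≈ 14.7537°.

14.75°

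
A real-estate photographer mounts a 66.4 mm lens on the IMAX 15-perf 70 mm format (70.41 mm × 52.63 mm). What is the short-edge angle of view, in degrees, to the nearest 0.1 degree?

43.2°

Angle of view α = 2·arctan(h/2f) with h = 52.63 mm and f = 66.4 mm.
h/2f = 0.39631; arctan(0.39631) ≈ 21.6189°, so α ≈ 43.2379°.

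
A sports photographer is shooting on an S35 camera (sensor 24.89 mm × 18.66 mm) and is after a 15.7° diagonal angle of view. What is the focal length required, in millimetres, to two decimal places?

112.81 mm

Sensor diagonal = √(24.89² + 18.66²) = √967.7077 ≈ 31.1080 mm.
From α = 2·arctan(d/2f) we get f = d / (2·tan(α/2)).
With d = 31.1080 mm and α/2 = 7.85°, tan(α/2) ≈ 0.13787, so f ≈ 31.1080 / 0.27574 ≈ 112.8147 mm.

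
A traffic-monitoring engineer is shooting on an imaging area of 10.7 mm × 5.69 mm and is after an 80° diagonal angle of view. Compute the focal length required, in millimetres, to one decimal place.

Sensor diagonal = √(10.7² + 5.69²) = √146.8661 ≈ 12.1188 mm.
From α = 2·arctan(d/2f) we get f = d / (2·tan(α/2)).
With d = 12.1188 mm and α/2 = 40°, tan(α/2) ≈ 0.83910, so f ≈ 12.1188 / 1.67820 ≈ 7.2213 mm.

7.2 mm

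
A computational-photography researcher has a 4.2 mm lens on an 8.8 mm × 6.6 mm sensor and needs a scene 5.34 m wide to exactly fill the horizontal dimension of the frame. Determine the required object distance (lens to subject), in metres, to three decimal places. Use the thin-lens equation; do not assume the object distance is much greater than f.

W: 5.34 m = 5340 mm.
Magnification m = w/W = dᵢ/dₒ; combined with 1/f = 1/dₒ + 1/dᵢ this gives dₒ = f·(1 + W/w).
dₒ = 4.2 mm × (1 + 5340/8.8) = 4.2 × 607.8182 ≈ 2552.836 mm = 2.55284 m.

2.553 m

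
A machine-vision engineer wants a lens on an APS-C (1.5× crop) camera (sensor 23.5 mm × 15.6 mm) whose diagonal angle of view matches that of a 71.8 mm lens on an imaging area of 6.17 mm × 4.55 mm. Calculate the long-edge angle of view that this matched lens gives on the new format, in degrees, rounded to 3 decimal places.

5.093°

Sensor diagonal = √(6.17² + 4.55²) = √58.7714 ≈ 7.6663 mm.
Sensor diagonal = √(23.5² + 15.6²) = √795.6100 ≈ 28.2066 mm.
Equal diagonal AOV ⇒ f₂ = f₁ · 28.2066/7.6663 = 71.8 × 3.67932 ≈ 264.1749 mm.
Long-edge AOV on the new format = 2·arctan(23.5 / (2 × 264.1749)) = 2·arctan(0.04448) ≈ 5.0935°.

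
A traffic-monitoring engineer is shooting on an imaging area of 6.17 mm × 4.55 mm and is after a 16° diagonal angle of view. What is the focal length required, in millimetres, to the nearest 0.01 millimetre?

27.27 mm

Sensor diagonal = √(6.17² + 4.55²) = √58.7714 ≈ 7.6663 mm.
From α = 2·arctan(d/2f) we get f = d / (2·tan(α/2)).
With d = 7.6663 mm and α/2 = 8°, tan(α/2) ≈ 0.14054, so f ≈ 7.6663 / 0.28108 ≈ 27.2741 mm.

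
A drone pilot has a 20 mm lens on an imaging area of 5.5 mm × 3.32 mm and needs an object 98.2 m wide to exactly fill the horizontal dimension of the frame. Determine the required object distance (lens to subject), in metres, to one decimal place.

W: 98.2 m = 98200 mm.
Magnification m = w/W = dᵢ/dₒ; combined with 1/f = 1/dₒ + 1/dᵢ this gives dₒ = f·(1 + W/w).
dₒ = 20 mm × (1 + 98200/5.5) = 20 × 17855.5455 ≈ 357110.909 mm = 357.111 m.

357.1 m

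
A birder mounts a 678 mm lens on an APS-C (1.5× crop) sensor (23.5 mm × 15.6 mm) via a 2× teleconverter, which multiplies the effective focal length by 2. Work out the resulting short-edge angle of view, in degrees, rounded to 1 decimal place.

Effective focal length f = 678 × 2 = 1356 mm.
α = 2·arctan(15.6 / (2 × 1356)) = 2·arctan(0.00575) ≈ 0.6591°.

0.7°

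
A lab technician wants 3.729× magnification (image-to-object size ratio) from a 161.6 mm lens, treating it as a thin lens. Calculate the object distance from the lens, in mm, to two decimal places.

With m = dᵢ/dₒ and 1/f = 1/dₒ + 1/dᵢ, substituting dᵢ = m·dₒ gives 1/f = (1 + 1/m)/dₒ, hence dₒ = f·(1 + 1/m).
dₒ = 161.6 × (1 + 1/3.729) = 161.6 × 1.26817 ≈ 204.936 mm.

204.94 mm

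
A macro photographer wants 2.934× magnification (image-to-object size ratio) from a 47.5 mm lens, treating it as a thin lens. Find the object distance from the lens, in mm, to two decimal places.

With m = dᵢ/dₒ and 1/f = 1/dₒ + 1/dᵢ, substituting dᵢ = m·dₒ gives 1/f = (1 + 1/m)/dₒ, hence dₒ = f·(1 + 1/m).
dₒ = 47.5 × (1 + 1/2.934) = 47.5 × 1.34083 ≈ 63.690 mm.

63.69 mm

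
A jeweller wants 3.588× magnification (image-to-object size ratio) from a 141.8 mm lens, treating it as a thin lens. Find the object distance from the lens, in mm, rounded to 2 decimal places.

With m = dᵢ/dₒ and 1/f = 1/dₒ + 1/dᵢ, substituting dᵢ = m·dₒ gives 1/f = (1 + 1/m)/dₒ, hence dₒ = f·(1 + 1/m).
dₒ = 141.8 × (1 + 1/3.588) = 141.8 × 1.27871 ≈ 181.321 mm.

181.32 mm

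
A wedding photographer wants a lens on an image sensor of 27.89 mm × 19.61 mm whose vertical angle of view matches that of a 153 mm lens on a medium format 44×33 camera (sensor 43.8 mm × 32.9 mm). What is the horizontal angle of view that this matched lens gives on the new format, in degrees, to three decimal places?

Equal vertical AOV ⇒ f₂ = f₁ · 19.61/32.9 = 153 × 0.59605 ≈ 91.1954 mm.
Horizontal AOV on the new format = 2·arctan(27.89 / (2 × 91.1954)) = 2·arctan(0.15291) ≈ 17.3879°.

17.388°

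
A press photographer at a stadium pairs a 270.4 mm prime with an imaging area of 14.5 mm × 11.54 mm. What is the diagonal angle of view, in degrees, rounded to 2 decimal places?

Sensor diagonal = √(14.5² + 11.54²) = √343.4216 ≈ 18.5316 mm.
Angle of view α = 2·arctan(d/2f) with d = 18.5316 mm and f = 270.4 mm.
d/2f = 0.03427; arctan(0.03427) ≈ 1.9626°, so α ≈ 3.9252°.

3.93°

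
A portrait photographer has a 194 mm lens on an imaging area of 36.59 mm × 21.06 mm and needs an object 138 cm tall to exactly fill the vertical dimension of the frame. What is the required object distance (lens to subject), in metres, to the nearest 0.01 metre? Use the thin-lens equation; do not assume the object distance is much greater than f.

W: 138 cm = 1380 mm.
Magnification m = h/W = dᵢ/dₒ; combined with 1/f = 1/dₒ + 1/dᵢ this gives dₒ = f·(1 + W/h).
dₒ = 194 mm × (1 + 1380/21.06) = 194 × 66.5271 ≈ 12906.251 mm = 12.9063 m.

12.91 m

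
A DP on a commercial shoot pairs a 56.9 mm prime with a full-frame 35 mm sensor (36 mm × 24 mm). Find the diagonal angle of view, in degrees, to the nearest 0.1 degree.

Sensor diagonal = √(36² + 24²) = √1872.0000 ≈ 43.2666 mm.
Angle of view α = 2·arctan(d/2f) with d = 43.2666 mm and f = 56.9 mm.
d/2f = 0.38020; arctan(0.38020) ≈ 20.8167°, so α ≈ 41.6335°.

41.6°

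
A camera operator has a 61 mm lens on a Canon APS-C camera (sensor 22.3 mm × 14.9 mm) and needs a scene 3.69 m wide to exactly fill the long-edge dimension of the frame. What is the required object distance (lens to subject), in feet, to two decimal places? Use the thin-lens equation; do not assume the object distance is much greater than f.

33.32 ft

W: 3.69 m = 3690 mm.
Magnification m = w/W = dᵢ/dₒ; combined with 1/f = 1/dₒ + 1/dᵢ this gives dₒ = f·(1 + W/w).
dₒ = 61 mm × (1 + 3690/22.3) = 61 × 166.4709 ≈ 10154.722 mm = 10154.722/304.8 ft = 33.316 ft.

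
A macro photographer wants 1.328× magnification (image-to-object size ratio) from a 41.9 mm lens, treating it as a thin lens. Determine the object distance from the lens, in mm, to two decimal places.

73.45 mm

With m = dᵢ/dₒ and 1/f = 1/dₒ + 1/dᵢ, substituting dᵢ = m·dₒ gives 1/f = (1 + 1/m)/dₒ, hence dₒ = f·(1 + 1/m).
dₒ = 41.9 × (1 + 1/1.328) = 41.9 × 1.75301 ≈ 73.451 mm.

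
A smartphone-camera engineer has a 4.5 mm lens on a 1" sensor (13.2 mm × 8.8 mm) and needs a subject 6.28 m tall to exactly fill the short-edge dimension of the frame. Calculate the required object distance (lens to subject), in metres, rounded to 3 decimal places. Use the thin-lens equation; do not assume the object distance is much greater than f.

W: 6.28 m = 6280 mm.
Magnification m = h/W = dᵢ/dₒ; combined with 1/f = 1/dₒ + 1/dᵢ this gives dₒ = f·(1 + W/h).
dₒ = 4.5 mm × (1 + 6280/8.8) = 4.5 × 714.6364 ≈ 3215.864 mm = 3.21586 m.

3.216 m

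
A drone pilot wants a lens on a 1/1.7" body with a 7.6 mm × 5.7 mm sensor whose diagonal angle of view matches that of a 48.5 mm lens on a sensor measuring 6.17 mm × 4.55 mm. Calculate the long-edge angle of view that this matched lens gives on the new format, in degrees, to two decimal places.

7.24°

Sensor diagonal = √(6.17² + 4.55²) = √58.7714 ≈ 7.6663 mm.
Sensor diagonal = √(7.6² + 5.7²) = √90.2500 ≈ 9.5000 mm.
Equal diagonal AOV ⇒ f₂ = f₁ · 9.5000/7.6663 = 48.5 × 1.23920 ≈ 60.1011 mm.
Long-edge AOV on the new format = 2·arctan(7.6 / (2 × 60.1011)) = 2·arctan(0.06323) ≈ 7.2356°.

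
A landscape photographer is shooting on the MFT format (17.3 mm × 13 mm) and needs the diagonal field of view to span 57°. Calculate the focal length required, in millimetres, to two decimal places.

Sensor diagonal = √(17.3² + 13²) = √468.2900 ≈ 21.6400 mm.
From α = 2·arctan(d/2f) we get f = d / (2·tan(α/2)).
With d = 21.6400 mm and α/2 = 28.5°, tan(α/2) ≈ 0.54296, so f ≈ 21.6400 / 1.08591 ≈ 19.9280 mm.

19.93 mm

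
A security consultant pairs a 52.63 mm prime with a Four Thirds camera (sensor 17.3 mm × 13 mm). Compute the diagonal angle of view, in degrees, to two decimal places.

23.23°

Sensor diagonal = √(17.3² + 13²) = √468.2900 ≈ 21.6400 mm.
Angle of view α = 2·arctan(d/2f) with d = 21.6400 mm and f = 52.63 mm.
d/2f = 0.20559; arctan(0.20559) ≈ 11.6174°, so α ≈ 23.2347°.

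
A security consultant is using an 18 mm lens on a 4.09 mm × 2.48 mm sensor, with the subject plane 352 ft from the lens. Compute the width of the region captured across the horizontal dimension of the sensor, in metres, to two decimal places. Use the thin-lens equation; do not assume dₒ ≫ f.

dₒ: 352 ft × 304.8 mm/ft = 107289.60 mm.
Similar triangles through the lens centre give W/dₒ = w/dᵢ; with 1/f = 1/dₒ + 1/dᵢ this gives W = w·(dₒ − f)/f.
W = 4.09 mm × (107290 − 18) / 18 = 4.09 × 5959.5331 ≈ 24374.491 mm = 24.3745 m.

24.37 m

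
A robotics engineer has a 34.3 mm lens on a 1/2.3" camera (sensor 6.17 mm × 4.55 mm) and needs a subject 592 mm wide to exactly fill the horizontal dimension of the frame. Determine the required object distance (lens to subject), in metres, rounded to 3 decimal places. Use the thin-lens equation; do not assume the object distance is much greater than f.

3.325 m

Magnification m = w/W = dᵢ/dₒ; combined with 1/f = 1/dₒ + 1/dᵢ this gives dₒ = f·(1 + W/w).
dₒ = 34.3 mm × (1 + 592/6.17) = 34.3 × 96.9481 ≈ 3325.321 mm = 3.32532 m.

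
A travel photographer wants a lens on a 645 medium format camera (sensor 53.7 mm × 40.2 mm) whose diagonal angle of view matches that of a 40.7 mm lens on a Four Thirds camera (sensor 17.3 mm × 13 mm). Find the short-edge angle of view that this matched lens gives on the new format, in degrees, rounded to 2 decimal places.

Sensor diagonal = √(17.3² + 13²) = √468.2900 ≈ 21.6400 mm.
Sensor diagonal = √(53.7² + 40.2²) = √4499.7300 ≈ 67.0800 mm.
Equal diagonal AOV ⇒ f₂ = f₁ · 67.0800/21.6400 = 40.7 × 3.09982 ≈ 126.1625 mm.
Short-edge AOV on the new format = 2·arctan(40.2 / (2 × 126.1625)) = 2·arctan(0.15932) ≈ 18.1044°.

18.10°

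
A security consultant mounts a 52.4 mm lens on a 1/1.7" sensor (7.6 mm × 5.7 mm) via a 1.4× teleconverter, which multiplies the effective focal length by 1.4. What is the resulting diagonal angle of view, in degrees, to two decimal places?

7.41°

Effective focal length f = 52.4 × 1.4 = 73.36 mm.
Sensor diagonal = √(7.6² + 5.7²) = √90.2500 ≈ 9.5000 mm.
α = 2·arctan(9.500 / (2 × 73.36)) = 2·arctan(0.06475) ≈ 7.4094°.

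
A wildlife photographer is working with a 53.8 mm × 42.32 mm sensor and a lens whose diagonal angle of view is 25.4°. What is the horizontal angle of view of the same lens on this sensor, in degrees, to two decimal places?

20.09°

Sensor diagonal = √(53.8² + 42.32²) = √4685.4224 ≈ 68.4501 mm.
From the diagonal AOV: f = 68.4501 / (2·tan(12.7°)) = 68.4501 / 0.45072 ≈ 151.8686 mm.
Horizontal AOV = 2·arctan(53.8 / (2 × 151.8686)) = 2·arctan(0.17713) ≈ 20.0889°.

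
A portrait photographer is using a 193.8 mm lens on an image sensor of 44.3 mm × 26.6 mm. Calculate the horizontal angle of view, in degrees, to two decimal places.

Angle of view α = 2·arctan(w/2f) with w = 44.3 mm and f = 193.8 mm.
w/2f = 0.11429; arctan(0.11429) ≈ 6.5202°, so α ≈ 13.0404°.

13.04°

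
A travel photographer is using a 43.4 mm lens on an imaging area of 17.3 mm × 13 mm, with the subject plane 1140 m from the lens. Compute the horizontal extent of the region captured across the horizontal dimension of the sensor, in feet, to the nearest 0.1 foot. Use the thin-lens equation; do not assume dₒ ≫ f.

1490.8 ft

dₒ: 1140 m = 1.14e+06 mm.
Similar triangles through the lens centre give W/dₒ = w/dᵢ; with 1/f = 1/dₒ + 1/dᵢ this gives W = w·(dₒ − f)/f.
W = 17.3 mm × (1.14e+06 − 43.4) / 43.4 = 17.3 × 26266.2811 ≈ 454406.663 mm = 454406.663/304.8 ft = 1490.84 ft.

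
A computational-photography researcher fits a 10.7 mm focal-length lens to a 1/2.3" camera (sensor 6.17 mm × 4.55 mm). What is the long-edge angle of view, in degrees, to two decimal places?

32.17°

Angle of view α = 2·arctan(w/2f) with w = 6.17 mm and f = 10.7 mm.
w/2f = 0.28832; arctan(0.28832) ≈ 16.0832°, so α ≈ 32.1664°.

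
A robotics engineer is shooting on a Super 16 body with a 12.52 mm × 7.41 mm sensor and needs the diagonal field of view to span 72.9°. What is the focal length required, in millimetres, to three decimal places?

Sensor diagonal = √(12.52² + 7.41²) = √211.6585 ≈ 14.5485 mm.
From α = 2·arctan(d/2f) we get f = d / (2·tan(α/2)).
With d = 14.5485 mm and α/2 = 36.45°, tan(α/2) ≈ 0.73861, so f ≈ 14.5485 / 1.47722 ≈ 9.8485 mm.

9.849 mm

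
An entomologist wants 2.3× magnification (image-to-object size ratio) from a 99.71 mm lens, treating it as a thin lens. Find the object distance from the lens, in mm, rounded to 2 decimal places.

With m = dᵢ/dₒ and 1/f = 1/dₒ + 1/dᵢ, substituting dᵢ = m·dₒ gives 1/f = (1 + 1/m)/dₒ, hence dₒ = f·(1 + 1/m).
dₒ = 99.71 × (1 + 1/2.3) = 99.71 × 1.43478 ≈ 143.062 mm.

143.06 mm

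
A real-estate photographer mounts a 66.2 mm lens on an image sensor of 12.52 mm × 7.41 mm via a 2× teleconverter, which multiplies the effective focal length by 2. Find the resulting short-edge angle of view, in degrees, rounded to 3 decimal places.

3.206°

Effective focal length f = 66.2 × 2 = 132.4 mm.
α = 2·arctan(7.41 / (2 × 132.4)) = 2·arctan(0.02798) ≈ 3.2058°.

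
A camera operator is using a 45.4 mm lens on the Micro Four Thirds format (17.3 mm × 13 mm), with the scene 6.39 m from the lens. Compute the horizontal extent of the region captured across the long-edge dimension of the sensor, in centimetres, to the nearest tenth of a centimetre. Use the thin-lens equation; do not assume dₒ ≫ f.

241.8 cm

dₒ: 6.39 m = 6390 mm.
Similar triangles through the lens centre give W/dₒ = w/dᵢ; with 1/f = 1/dₒ + 1/dᵢ this gives W = w·(dₒ − f)/f.
W = 17.3 mm × (6390 − 45.4) / 45.4 = 17.3 × 139.7489 ≈ 2417.656 mm = 241.766 cm.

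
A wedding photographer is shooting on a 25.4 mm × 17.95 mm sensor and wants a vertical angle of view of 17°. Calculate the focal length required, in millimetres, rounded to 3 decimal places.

60.053 mm

From α = 2·arctan(h/2f) we get f = h / (2·tan(α/2)).
With h = 17.95 mm and α/2 = 8.5°, tan(α/2) ≈ 0.14945, so f ≈ 17.95 / 0.29890 ≈ 60.0531 mm.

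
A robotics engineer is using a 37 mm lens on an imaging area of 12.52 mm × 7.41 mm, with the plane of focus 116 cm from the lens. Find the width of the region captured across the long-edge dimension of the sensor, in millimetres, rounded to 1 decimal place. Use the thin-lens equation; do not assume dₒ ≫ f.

380.0 mm

dₒ: 116 cm = 1160 mm.
Similar triangles through the lens centre give W/dₒ = w/dᵢ; with 1/f = 1/dₒ + 1/dᵢ this gives W = w·(dₒ − f)/f.
W = 12.52 mm × (1160 − 37) / 37 = 12.52 × 30.3514 ≈ 379.999 mm.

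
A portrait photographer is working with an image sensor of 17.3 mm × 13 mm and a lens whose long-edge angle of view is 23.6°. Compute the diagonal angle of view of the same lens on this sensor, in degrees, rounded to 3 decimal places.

29.290°

From the long-edge AOV: f = 17.3 / (2·tan(11.8°)) = 17.3 / 0.41782 ≈ 41.4052 mm.
Sensor diagonal = √(17.3² + 13²) = √468.2900 ≈ 21.6400 mm.
Diagonal AOV = 2·arctan(21.6400 / (2 × 41.4052)) = 2·arctan(0.26132) ≈ 29.2901°.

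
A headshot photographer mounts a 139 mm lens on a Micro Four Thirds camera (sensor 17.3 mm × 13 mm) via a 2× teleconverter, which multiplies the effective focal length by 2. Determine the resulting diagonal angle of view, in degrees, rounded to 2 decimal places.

4.46°

Effective focal length f = 139 × 2 = 278 mm.
Sensor diagonal = √(17.3² + 13²) = √468.2900 ≈ 21.6400 mm.
α = 2·arctan(21.640 / (2 × 278)) = 2·arctan(0.03892) ≈ 4.4578°.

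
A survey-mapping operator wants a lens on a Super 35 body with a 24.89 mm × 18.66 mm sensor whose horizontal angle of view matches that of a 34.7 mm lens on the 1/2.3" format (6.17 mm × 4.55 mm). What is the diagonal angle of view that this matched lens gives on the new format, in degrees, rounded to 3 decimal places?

12.681°

Equal horizontal AOV ⇒ f₂ = f₁ · 24.89/6.17 = 34.7 × 4.03404 ≈ 139.9810 mm.
Sensor diagonal = √(24.89² + 18.66²) = √967.7077 ≈ 31.1080 mm.
Diagonal AOV on the new format = 2·arctan(31.1080 / (2 × 139.9810)) = 2·arctan(0.11112) ≈ 12.6808°.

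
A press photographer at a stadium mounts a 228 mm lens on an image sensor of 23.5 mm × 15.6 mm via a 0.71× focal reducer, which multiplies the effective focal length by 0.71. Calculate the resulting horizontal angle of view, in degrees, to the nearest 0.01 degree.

Effective focal length f = 228 × 0.71 = 161.88 mm.
α = 2·arctan(23.5 / (2 × 161.88)) = 2·arctan(0.07258) ≈ 8.3030°.

8.30°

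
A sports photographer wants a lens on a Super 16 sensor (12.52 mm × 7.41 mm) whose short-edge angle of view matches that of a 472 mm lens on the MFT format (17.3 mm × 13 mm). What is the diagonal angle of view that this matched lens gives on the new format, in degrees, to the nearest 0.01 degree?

3.10°

Equal short-edge AOV ⇒ f₂ = f₁ · 7.41/13 = 472 × 0.57000 ≈ 269.0400 mm.
Sensor diagonal = √(12.52² + 7.41²) = √211.6585 ≈ 14.5485 mm.
Diagonal AOV on the new format = 2·arctan(14.5485 / (2 × 269.0400)) = 2·arctan(0.02704) ≈ 3.0975°.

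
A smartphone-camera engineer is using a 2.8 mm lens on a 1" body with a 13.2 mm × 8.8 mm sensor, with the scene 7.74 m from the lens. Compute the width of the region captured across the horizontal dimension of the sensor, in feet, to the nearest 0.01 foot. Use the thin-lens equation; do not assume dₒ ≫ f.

119.67 ft

dₒ: 7.74 m = 7740 mm.
Similar triangles through the lens centre give W/dₒ = w/dᵢ; with 1/f = 1/dₒ + 1/dᵢ this gives W = w·(dₒ − f)/f.
W = 13.2 mm × (7740 − 2.8) / 2.8 = 13.2 × 2763.2857 ≈ 36475.371 mm = 36475.371/304.8 ft = 119.67 ft.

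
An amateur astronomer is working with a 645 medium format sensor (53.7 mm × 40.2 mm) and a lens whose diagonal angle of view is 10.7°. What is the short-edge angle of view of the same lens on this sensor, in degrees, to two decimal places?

Sensor diagonal = √(53.7² + 40.2²) = √4499.7300 ≈ 67.0800 mm.
From the diagonal AOV: f = 67.0800 / (2·tan(5.35°)) = 67.0800 / 0.18729 ≈ 358.1519 mm.
Short-edge AOV = 2·arctan(40.2 / (2 × 358.1519)) = 2·arctan(0.05612) ≈ 6.4243°.

6.42°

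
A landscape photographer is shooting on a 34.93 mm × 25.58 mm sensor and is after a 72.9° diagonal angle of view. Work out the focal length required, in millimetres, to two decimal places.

Sensor diagonal = √(34.93² + 25.58²) = √1874.4413 ≈ 43.2948 mm.
From α = 2·arctan(d/2f) we get f = d / (2·tan(α/2)).
With d = 43.2948 mm and α/2 = 36.45°, tan(α/2) ≈ 0.73861, so f ≈ 43.2948 / 1.47722 ≈ 29.3082 mm.

29.31 mm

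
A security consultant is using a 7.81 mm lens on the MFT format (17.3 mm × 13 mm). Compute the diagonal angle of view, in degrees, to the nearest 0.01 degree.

Sensor diagonal = √(17.3² + 13²) = √468.2900 ≈ 21.6400 mm.
Angle of view α = 2·arctan(d/2f) with d = 21.6400 mm and f = 7.81 mm.
d/2f = 1.38540; arctan(1.38540) ≈ 54.1778°, so α ≈ 108.3557°.

108.36°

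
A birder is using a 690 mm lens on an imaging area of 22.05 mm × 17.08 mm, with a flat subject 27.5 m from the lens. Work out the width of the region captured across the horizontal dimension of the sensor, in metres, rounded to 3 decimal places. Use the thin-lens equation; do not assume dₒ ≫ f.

0.857 m

dₒ: 27.5 m = 27500 mm.
Similar triangles through the lens centre give W/dₒ = w/dᵢ; with 1/f = 1/dₒ + 1/dᵢ this gives W = w·(dₒ − f)/f.
W = 22.05 mm × (27500 − 690) / 690 = 22.05 × 38.8551 ≈ 856.754 mm = 0.856754 m.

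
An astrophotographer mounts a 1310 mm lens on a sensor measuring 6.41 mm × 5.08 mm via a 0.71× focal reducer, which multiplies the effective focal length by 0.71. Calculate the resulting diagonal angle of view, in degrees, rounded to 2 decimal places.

Effective focal length f = 1310 × 0.71 = 930.1 mm.
Sensor diagonal = √(6.41² + 5.08²) = √66.8945 ≈ 8.1789 mm.
α = 2·arctan(8.179 / (2 × 930.1)) = 2·arctan(0.00440) ≈ 0.5038°.

0.50°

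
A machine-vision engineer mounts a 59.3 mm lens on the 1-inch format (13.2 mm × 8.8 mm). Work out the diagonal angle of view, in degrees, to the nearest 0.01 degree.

15.24°

Sensor diagonal = √(13.2² + 8.8²) = √251.6800 ≈ 15.8644 mm.
Angle of view α = 2·arctan(d/2f) with d = 15.8644 mm and f = 59.3 mm.
d/2f = 0.13376; arctan(0.13376) ≈ 7.6189°, so α ≈ 15.2378°.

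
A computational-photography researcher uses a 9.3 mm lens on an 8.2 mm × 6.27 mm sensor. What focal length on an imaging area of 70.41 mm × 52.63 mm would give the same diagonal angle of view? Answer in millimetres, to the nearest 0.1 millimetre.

79.2 mm

Sensor diagonal = √(8.2² + 6.27²) = √106.5529 ≈ 10.3224 mm.
Sensor diagonal = √(70.41² + 52.63²) = √7727.4850 ≈ 87.9061 mm.
Equal angle of view means equal diagonal/f ratio, so f₂ = f₁ · (diagonal₂/diagonal₁) = 9.3 × 87.9061/10.3224.
f₂ = 9.3 × 8.51602 ≈ 79.199 mm.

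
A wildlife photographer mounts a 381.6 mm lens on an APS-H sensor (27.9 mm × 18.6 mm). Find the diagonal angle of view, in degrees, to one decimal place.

5.0°

Sensor diagonal = √(27.9² + 18.6²) = √1124.3700 ≈ 33.5316 mm.
Angle of view α = 2·arctan(d/2f) with d = 33.5316 mm and f = 381.6 mm.
d/2f = 0.04394; arctan(0.04394) ≈ 2.5157°, so α ≈ 5.0314°.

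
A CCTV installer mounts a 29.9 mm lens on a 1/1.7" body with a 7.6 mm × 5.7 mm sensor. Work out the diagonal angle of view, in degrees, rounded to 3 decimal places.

Sensor diagonal = √(7.6² + 5.7²) = √90.2500 ≈ 9.5000 mm.
Angle of view α = 2·arctan(d/2f) with d = 9.5000 mm and f = 29.9 mm.
d/2f = 0.15886; arctan(0.15886) ≈ 9.0267°, so α ≈ 18.0535°.

18.053°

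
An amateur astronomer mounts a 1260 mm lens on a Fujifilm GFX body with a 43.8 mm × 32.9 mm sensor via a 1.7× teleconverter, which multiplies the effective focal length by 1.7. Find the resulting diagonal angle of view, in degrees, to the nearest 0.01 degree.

Effective focal length f = 1260 × 1.7 = 2142 mm.
Sensor diagonal = √(43.8² + 32.9²) = √3000.8500 ≈ 54.7800 mm.
α = 2·arctan(54.780 / (2 × 2142)) = 2·arctan(0.01279) ≈ 1.4652°.

1.47°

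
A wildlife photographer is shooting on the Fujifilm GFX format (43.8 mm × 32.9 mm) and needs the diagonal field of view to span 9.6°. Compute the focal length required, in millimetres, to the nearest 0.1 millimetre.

326.2 mm

Sensor diagonal = √(43.8² + 32.9²) = √3000.8500 ≈ 54.7800 mm.
From α = 2·arctan(d/2f) we get f = d / (2·tan(α/2)).
With d = 54.7800 mm and α/2 = 4.8°, tan(α/2) ≈ 0.08397, so f ≈ 54.7800 / 0.16794 ≈ 326.1789 mm.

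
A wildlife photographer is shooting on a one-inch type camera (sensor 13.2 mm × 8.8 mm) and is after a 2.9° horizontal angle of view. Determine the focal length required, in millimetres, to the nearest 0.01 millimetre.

260.74 mm

From α = 2·arctan(w/2f) we get f = w / (2·tan(α/2)).
With w = 13.2 mm and α/2 = 1.45°, tan(α/2) ≈ 0.02531, so f ≈ 13.2 / 0.05063 ≈ 260.7389 mm.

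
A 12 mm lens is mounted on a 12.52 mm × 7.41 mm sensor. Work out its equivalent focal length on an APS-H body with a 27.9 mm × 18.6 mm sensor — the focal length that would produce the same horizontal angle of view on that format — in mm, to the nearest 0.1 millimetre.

Equal angle of view means equal width/f ratio, so f₂ = f₁ · (width₂/width₁) = 12 × 27.9/12.52.
f₂ = 12 × 2.22843 ≈ 26.741 mm.

26.7 mm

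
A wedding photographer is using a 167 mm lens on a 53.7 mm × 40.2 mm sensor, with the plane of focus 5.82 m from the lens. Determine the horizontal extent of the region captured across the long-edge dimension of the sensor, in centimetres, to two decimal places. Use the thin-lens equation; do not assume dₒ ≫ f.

dₒ: 5.82 m = 5820 mm.
Similar triangles through the lens centre give W/dₒ = w/dᵢ; with 1/f = 1/dₒ + 1/dᵢ this gives W = w·(dₒ − f)/f.
W = 53.7 mm × (5820 − 167) / 167 = 53.7 × 33.8503 ≈ 1817.761 mm = 181.776 cm.

181.78 cm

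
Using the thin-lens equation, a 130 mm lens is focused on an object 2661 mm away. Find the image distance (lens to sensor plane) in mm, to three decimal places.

136.677 mm

1/dᵢ = 1/f − 1/dₒ = 1/130 − 1/2661 = 0.0073165 mm⁻¹.
dᵢ = 1/0.0073165 ≈ 136.6772 mm.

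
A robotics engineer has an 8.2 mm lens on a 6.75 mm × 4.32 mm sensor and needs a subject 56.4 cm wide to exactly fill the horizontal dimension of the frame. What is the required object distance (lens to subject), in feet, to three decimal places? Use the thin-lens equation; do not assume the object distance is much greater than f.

2.275 ft

W: 56.4 cm = 564 mm.
Magnification m = w/W = dᵢ/dₒ; combined with 1/f = 1/dₒ + 1/dᵢ this gives dₒ = f·(1 + W/w).
dₒ = 8.2 mm × (1 + 564/6.75) = 8.2 × 84.5556 ≈ 693.356 mm = 693.356/304.8 ft = 2.27479 ft.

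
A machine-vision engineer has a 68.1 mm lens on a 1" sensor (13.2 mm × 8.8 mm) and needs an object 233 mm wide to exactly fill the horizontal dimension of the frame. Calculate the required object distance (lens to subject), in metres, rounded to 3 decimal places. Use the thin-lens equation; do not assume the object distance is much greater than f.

Magnification m = w/W = dᵢ/dₒ; combined with 1/f = 1/dₒ + 1/dᵢ this gives dₒ = f·(1 + W/w).
dₒ = 68.1 mm × (1 + 233/13.2) = 68.1 × 18.6515 ≈ 1270.168 mm = 1.27017 m.

1.270 m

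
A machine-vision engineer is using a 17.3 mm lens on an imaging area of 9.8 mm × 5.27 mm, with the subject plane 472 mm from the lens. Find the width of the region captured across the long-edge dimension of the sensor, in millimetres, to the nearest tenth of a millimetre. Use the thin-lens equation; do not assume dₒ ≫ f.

Similar triangles through the lens centre give W/dₒ = w/dᵢ; with 1/f = 1/dₒ + 1/dᵢ this gives W = w·(dₒ − f)/f.
W = 9.8 mm × (472 − 17.3) / 17.3 = 9.8 × 26.2832 ≈ 257.576 mm.

257.6 mm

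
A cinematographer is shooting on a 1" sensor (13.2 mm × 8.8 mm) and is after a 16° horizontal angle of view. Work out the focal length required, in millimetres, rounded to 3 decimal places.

From α = 2·arctan(w/2f) we get f = w / (2·tan(α/2)).
With w = 13.2 mm and α/2 = 8°, tan(α/2) ≈ 0.14054, so f ≈ 13.2 / 0.28108 ≈ 46.9614 mm.

46.961 mm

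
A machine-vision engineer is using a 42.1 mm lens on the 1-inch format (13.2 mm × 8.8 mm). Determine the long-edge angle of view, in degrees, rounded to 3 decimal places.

17.819°

Angle of view α = 2·arctan(w/2f) with w = 13.2 mm and f = 42.1 mm.
w/2f = 0.15677; arctan(0.15677) ≈ 8.9097°, so α ≈ 17.8194°.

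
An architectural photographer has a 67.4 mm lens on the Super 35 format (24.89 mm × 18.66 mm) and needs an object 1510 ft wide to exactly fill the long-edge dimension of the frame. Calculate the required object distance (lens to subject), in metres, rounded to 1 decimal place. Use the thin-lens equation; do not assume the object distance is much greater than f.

1246.4 m

W: 1510 ft × 304.8 mm/ft = 460247.99 mm.
Magnification m = w/W = dᵢ/dₒ; combined with 1/f = 1/dₒ + 1/dᵢ this gives dₒ = f·(1 + W/w).
dₒ = 67.4 mm × (1 + 460248/24.89) = 67.4 × 18492.2810 ≈ 1246379.743 mm = 1246.38 m.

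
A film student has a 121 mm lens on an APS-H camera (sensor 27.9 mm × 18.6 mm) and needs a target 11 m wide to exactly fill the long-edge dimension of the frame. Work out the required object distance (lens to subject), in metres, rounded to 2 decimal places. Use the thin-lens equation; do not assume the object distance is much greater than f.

W: 11 m = 11000 mm.
Magnification m = w/W = dᵢ/dₒ; combined with 1/f = 1/dₒ + 1/dᵢ this gives dₒ = f·(1 + W/w).
dₒ = 121 mm × (1 + 11000/27.9) = 121 × 395.2652 ≈ 47827.093 mm = 47.8271 m.

47.83 m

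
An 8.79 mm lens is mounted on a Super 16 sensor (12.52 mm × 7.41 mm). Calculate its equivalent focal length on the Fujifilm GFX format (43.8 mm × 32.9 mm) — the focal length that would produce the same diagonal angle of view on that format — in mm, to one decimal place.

Sensor diagonal = √(12.52² + 7.41²) = √211.6585 ≈ 14.5485 mm.
Sensor diagonal = √(43.8² + 32.9²) = √3000.8500 ≈ 54.7800 mm.
Equal angle of view means equal diagonal/f ratio, so f₂ = f₁ · (diagonal₂/diagonal₁) = 8.79 × 54.7800/14.5485.
f₂ = 8.79 × 3.76534 ≈ 33.097 mm.

33.1 mm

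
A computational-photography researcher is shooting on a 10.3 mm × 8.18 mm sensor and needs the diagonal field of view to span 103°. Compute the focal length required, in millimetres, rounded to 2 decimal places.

Sensor diagonal = √(10.3² + 8.18²) = √173.0024 ≈ 13.1530 mm.
From α = 2·arctan(d/2f) we get f = d / (2·tan(α/2)).
With d = 13.1530 mm and α/2 = 51.5°, tan(α/2) ≈ 1.25717, so f ≈ 13.1530 / 2.51434 ≈ 5.2312 mm.

5.23 mm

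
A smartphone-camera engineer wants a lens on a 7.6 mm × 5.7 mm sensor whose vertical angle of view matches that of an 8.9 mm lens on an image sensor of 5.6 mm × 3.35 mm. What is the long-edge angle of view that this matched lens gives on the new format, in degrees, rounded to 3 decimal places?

28.173°

Equal vertical AOV ⇒ f₂ = f₁ · 5.7/3.35 = 8.9 × 1.70149 ≈ 15.1433 mm.
Long-edge AOV on the new format = 2·arctan(7.6 / (2 × 15.1433)) = 2·arctan(0.25094) ≈ 28.1734°.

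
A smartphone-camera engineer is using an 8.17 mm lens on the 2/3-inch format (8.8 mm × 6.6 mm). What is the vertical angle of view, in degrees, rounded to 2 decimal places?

Angle of view α = 2·arctan(h/2f) with h = 6.6 mm and f = 8.17 mm.
h/2f = 0.40392; arctan(0.40392) ≈ 21.9946°, so α ≈ 43.9892°.

43.99°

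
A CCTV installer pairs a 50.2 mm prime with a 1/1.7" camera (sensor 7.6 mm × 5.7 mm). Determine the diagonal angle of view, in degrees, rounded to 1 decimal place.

Sensor diagonal = √(7.6² + 5.7²) = √90.2500 ≈ 9.5000 mm.
Angle of view α = 2·arctan(d/2f) with d = 9.5000 mm and f = 50.2 mm.
d/2f = 0.09462; arctan(0.09462) ≈ 5.4053°, so α ≈ 10.8106°.

10.8°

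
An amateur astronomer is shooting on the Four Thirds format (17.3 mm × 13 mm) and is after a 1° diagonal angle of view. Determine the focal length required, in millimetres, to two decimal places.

1239.85 mm

Sensor diagonal = √(17.3² + 13²) = √468.2900 ≈ 21.6400 mm.
From α = 2·arctan(d/2f) we get f = d / (2·tan(α/2)).
With d = 21.6400 mm and α/2 = 0.5°, tan(α/2) ≈ 0.00873, so f ≈ 21.6400 / 0.01745 ≈ 1239.8497 mm.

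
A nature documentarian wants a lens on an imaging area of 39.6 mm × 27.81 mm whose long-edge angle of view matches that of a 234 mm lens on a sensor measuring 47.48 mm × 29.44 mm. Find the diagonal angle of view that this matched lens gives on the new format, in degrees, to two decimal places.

Equal long-edge AOV ⇒ f₂ = f₁ · 39.6/47.48 = 234 × 0.83404 ≈ 195.1643 mm.
Sensor diagonal = √(39.6² + 27.81²) = √2341.5561 ≈ 48.3896 mm.
Diagonal AOV on the new format = 2·arctan(48.3896 / (2 × 195.1643)) = 2·arctan(0.12397) ≈ 14.1340°.

14.13°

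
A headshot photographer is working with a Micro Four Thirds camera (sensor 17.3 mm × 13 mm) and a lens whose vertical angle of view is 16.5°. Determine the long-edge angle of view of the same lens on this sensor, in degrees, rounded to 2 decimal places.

21.84°

From the vertical AOV: f = 13 / (2·tan(8.25°)) = 13 / 0.28999 ≈ 44.8297 mm.
Long-edge AOV = 2·arctan(17.3 / (2 × 44.8297)) = 2·arctan(0.19295) ≈ 21.8423°.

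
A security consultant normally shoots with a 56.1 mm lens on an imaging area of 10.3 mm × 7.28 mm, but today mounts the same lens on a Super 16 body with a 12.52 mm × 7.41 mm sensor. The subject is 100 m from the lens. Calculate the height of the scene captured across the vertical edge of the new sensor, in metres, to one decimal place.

13.2 m

The focal length stays 56.1 mm; the relevant sensor dimension is now h = 7.41 mm. Object distance dₒ = 100 m = 100000 mm.
Thin-lens field height W = h·(dₒ − f)/f = 7.41 × (100000 − 56.1)/56.1 ≈ 13201.146 mm = 13.2011 m.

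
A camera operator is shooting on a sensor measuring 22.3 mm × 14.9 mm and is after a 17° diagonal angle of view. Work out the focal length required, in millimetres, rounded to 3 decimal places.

Sensor diagonal = √(22.3² + 14.9²) = √719.3000 ≈ 26.8198 mm.
From α = 2·arctan(d/2f) we get f = d / (2·tan(α/2)).
With d = 26.8198 mm and α/2 = 8.5°, tan(α/2) ≈ 0.14945, so f ≈ 26.8198 / 0.29890 ≈ 89.7276 mm.

89.728 mm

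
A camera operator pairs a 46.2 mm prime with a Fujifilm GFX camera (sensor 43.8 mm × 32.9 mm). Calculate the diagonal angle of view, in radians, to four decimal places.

1.0703 rad

Sensor diagonal = √(43.8² + 32.9²) = √3000.8500 ≈ 54.7800 mm.
Angle of view α = 2·arctan(d/2f) with d = 54.7800 mm and f = 46.2 mm.
d/2f = 0.59286; arctan(0.59286) ≈ 0.5352 rad, so α ≈ 1.0703 rad.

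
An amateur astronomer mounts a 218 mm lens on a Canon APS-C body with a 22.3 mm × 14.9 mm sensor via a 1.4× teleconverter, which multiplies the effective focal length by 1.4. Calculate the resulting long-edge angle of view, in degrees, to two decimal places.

Effective focal length f = 218 × 1.4 = 305.2 mm.
α = 2·arctan(22.3 / (2 × 305.2)) = 2·arctan(0.03653) ≈ 4.1846°.

4.18°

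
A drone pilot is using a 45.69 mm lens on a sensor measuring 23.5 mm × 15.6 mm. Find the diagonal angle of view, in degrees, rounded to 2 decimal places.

34.31°

Sensor diagonal = √(23.5² + 15.6²) = √795.6100 ≈ 28.2066 mm.
Angle of view α = 2·arctan(d/2f) with d = 28.2066 mm and f = 45.69 mm.
d/2f = 0.30867; arctan(0.30867) ≈ 17.1541°, so α ≈ 34.3081°.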